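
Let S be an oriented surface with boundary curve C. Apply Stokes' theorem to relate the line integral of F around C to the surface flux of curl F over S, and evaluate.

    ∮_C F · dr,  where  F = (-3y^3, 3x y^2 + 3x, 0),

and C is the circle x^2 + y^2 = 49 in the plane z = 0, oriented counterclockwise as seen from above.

Let S be the flat disk x^2 + y^2 ≤ 49 in the plane z = 0, with upward unit normal n̂ = ẑ. By Stokes' theorem,

    ∮_C F · dr = ∬_S (∇ × F) · n̂ dS = ∬_D (curl F)_z dA,

where D is the disk x^2 + y^2 ≤ 49.

Compute the curl of F = (-3y^3, 3x y^2 + 3x, 0):
    (∇ × F)_x = ∂F_z/∂y - ∂F_y/∂z = 0,
    (∇ × F)_y = ∂F_x/∂z - ∂F_z/∂x = 0,
    (∇ × F)_z = ∂F_y/∂x - ∂F_x/∂y = 12y^2 + 3.

On z = 0, (curl F)_z = 12y^2 + 3.

Convert to polar (x = r cos θ, y = r sin θ, dA = r dr dθ); the integrand becomes 12r^2sin(θ)^2 + 3, so

    ∬_D (curl F)_z dA = ∫_0^{2π} ∫_0^{7} (12r^2sin(θ)^2 + 3) · r dr dθ.

Inner (r from 0 to 7): 7203sin(θ)^2 + 147/2.
Outer (θ from 0 to 2π): 7350π.

Therefore ∮_C F · dr = 7350π.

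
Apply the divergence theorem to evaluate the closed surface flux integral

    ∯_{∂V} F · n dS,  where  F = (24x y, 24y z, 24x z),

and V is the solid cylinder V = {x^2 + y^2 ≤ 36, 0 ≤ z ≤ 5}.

By the divergence theorem,

    ∯_{∂V} F · n dS = ∭_V (∇ · F) dV.

Compute the divergence:
    ∇ · F = ∂F_x/∂x + ∂F_y/∂y + ∂F_z/∂z = 24y + 24z + 24x = 24x + 24y + 24z.

In cylindrical coordinates, x = r cos(θ), y = r sin(θ), z = z, dV = r dr dθ dz, with 0 ≤ r ≤ 6, 0 ≤ θ ≤ 2π, 0 ≤ z ≤ 5.

The integrand, after substitution and multiplying by the volume element, becomes (24sqrt(2)r sin(θ + π/4) + 24z) · r, so

    ∭_V (∇·F) dV = ∫_0^{2π} ∫_0^{6} ∫_0^{5} (24sqrt(2)r sin(θ + π/4) + 24z) · r dz dr dθ.

Inner (z from 0 to 5): 60r (2sqrt(2)r sin(θ + π/4) + 5).
Middle (r from 0 to 6): 8640sqrt(2)sin(θ + π/4) + 5400.
Outer (θ from 0 to 2π): 10800π.

Therefore ∯_{∂V} F · n dS = 10800π.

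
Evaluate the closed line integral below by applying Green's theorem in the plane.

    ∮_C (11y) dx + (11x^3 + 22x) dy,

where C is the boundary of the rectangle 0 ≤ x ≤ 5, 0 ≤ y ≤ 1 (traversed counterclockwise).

Green's theorem converts the closed line integral into a double integral over the enclosed region D:

    ∮_C P dx + Q dy = ∬_D (∂Q/∂x - ∂P/∂y) dA.

Here P = 11y, Q = 11x^3 + 22x, so

    ∂Q/∂x = 33x^2 + 22,    ∂P/∂y = 11,
    ∂Q/∂x - ∂P/∂y = 33x^2 + 11.

D is the region 0 ≤ x ≤ 5, 0 ≤ y ≤ 1. Evaluating the double integral:

    ∬_D (33x^2 + 11) dA = ∫_0^{5} ∫_0^{1} (33x^2 + 11) dy dx.

Inner (y from 0 to 1): 33x^2 + 11.
Outer (x from 0 to 5): 1430.

Therefore ∮_C P dx + Q dy = 1430.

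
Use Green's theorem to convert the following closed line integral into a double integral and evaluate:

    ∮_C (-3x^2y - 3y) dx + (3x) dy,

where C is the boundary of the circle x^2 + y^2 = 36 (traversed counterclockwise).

Green's theorem converts the closed line integral into a double integral over the enclosed region D:

    ∮_C P dx + Q dy = ∬_D (∂Q/∂x - ∂P/∂y) dA.

Here P = -3x^2y - 3y, Q = 3x, so

    ∂Q/∂x = 3,    ∂P/∂y = -3x^2 - 3,
    ∂Q/∂x - ∂P/∂y = 3x^2 + 6.

D is the region x^2 + y^2 ≤ 36. Evaluating the double integral:

In polar coordinates (x = r cos θ, y = r sin θ, dA = r dr dθ) the integrand becomes 3r^2cos(θ)^2 + 6, so

    ∬_D (3x^2 + 6) dA = ∫_0^{2π} ∫_0^{6} (3r^2cos(θ)^2 + 6) · r dr dθ.

Inner (r from 0 to 6): 972cos(θ)^2 + 108.
Outer (θ from 0 to 2π): 1188π.

Therefore ∮_C P dx + Q dy = 1188π.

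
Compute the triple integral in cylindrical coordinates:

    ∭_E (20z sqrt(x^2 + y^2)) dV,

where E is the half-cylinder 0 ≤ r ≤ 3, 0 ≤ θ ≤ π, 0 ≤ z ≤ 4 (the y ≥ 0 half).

In cylindrical coordinates, x = r cos(θ), y = r sin(θ), z = z, and dV = r dr dθ dz.

The integrand becomes 20r z, so

    ∭_E (20z sqrt(x^2 + y^2)) dV = ∫_{0}^{π} ∫_{0}^{3} ∫_{0}^{4} (20r z) · r dz dr dθ.

Inner (z): 160r^2.
Middle (r from 0 to 3): 1440.
Outer (θ): 1440π.

Therefore the triple integral equals 1440π.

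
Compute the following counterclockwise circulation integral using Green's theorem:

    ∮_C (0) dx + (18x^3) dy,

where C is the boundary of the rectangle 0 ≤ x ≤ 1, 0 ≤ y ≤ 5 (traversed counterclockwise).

Green's theorem converts the closed line integral into a double integral over the enclosed region D:

    ∮_C P dx + Q dy = ∬_D (∂Q/∂x - ∂P/∂y) dA.

Here P = 0, Q = 18x^3, so

    ∂Q/∂x = 54x^2,    ∂P/∂y = 0,
    ∂Q/∂x - ∂P/∂y = 54x^2.

D is the region 0 ≤ x ≤ 1, 0 ≤ y ≤ 5. Evaluating the double integral:

    ∬_D (54x^2) dA = ∫_0^{1} ∫_0^{5} (54x^2) dy dx.

Inner (y from 0 to 5): 270x^2.
Outer (x from 0 to 1): 90.

Therefore ∮_C P dx + Q dy = 90.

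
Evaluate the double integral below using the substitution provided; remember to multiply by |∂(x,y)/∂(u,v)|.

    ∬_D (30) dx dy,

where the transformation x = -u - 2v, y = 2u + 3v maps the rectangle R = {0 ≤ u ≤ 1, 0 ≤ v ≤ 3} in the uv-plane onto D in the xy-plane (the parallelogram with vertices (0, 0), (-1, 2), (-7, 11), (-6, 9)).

Compute the Jacobian determinant of (x, y) with respect to (u, v):

    ∂(x,y)/∂(u,v) = | -1  -2 | = (-1)(3) - (-2)(2) = 1.
                   | 2  3 |

Its absolute value is |J| = 1 (the area scaling factor).

Substituting x = -u - 2v, y = 2u + 3v into the integrand,

    30 → 30,

so the integral becomes

    ∬_R (30) · |J| du dv = ∫_0^1 ∫_0^3 (30) dv du.

Inner (v): 90.
Outer (u): 90.

Therefore ∬_D (30) dx dy = 90.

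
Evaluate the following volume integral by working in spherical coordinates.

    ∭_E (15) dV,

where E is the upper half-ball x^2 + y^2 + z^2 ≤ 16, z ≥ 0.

In spherical coordinates, x = ρ sin(φ) cos(θ), y = ρ sin(φ) sin(θ), z = ρ cos(φ), and dV = ρ^2 sin(φ) dρ dφ dθ.

The integrand becomes 15, so

    ∭_E (15) dV = ∫_{0}^{2π} ∫_{0}^{π/2} ∫_{0}^{4} (15) · ρ^2 sin(φ) dρ dφ dθ.

Inner (ρ): 320sin(φ).
Middle (φ): 320.
Outer (θ): 640π.

Therefore the triple integral equals 640π.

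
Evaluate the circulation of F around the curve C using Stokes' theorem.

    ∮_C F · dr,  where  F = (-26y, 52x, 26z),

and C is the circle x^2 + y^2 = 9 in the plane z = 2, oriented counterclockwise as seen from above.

Let S be the flat disk x^2 + y^2 ≤ 9 in the plane z = 2, with upward unit normal n̂ = ẑ. By Stokes' theorem,

    ∮_C F · dr = ∬_S (∇ × F) · n̂ dS = ∬_D (curl F)_z dA,

where D is the disk x^2 + y^2 ≤ 9.

Compute the curl of F = (-26y, 52x, 26z):
    (∇ × F)_x = ∂F_z/∂y - ∂F_y/∂z = 0,
    (∇ × F)_y = ∂F_x/∂z - ∂F_z/∂x = 0,
    (∇ × F)_z = ∂F_y/∂x - ∂F_x/∂y = 78.

On z = 2, (curl F)_z = 78.

Convert to polar (x = r cos θ, y = r sin θ, dA = r dr dθ); the integrand becomes 78, so

    ∬_D (curl F)_z dA = ∫_0^{2π} ∫_0^{3} (78) · r dr dθ.

Inner (r from 0 to 3): 351.
Outer (θ from 0 to 2π): 702π.

Therefore ∮_C F · dr = 702π.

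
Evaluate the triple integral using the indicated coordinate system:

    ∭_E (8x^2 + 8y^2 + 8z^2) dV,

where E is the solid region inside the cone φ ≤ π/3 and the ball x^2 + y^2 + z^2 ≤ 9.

In spherical coordinates, x = ρ sin(φ) cos(θ), y = ρ sin(φ) sin(θ), z = ρ cos(φ), and dV = ρ^2 sin(φ) dρ dφ dθ.

The integrand becomes 8ρ^2, so

    ∭_E (8x^2 + 8y^2 + 8z^2) dV = ∫_{0}^{2π} ∫_{0}^{π/3} ∫_{0}^{3} (8ρ^2) · ρ^2 sin(φ) dρ dφ dθ.

Inner (ρ): 1944sin(φ)/5.
Middle (φ): 972/5.
Outer (θ): 1944π/5.

Therefore the triple integral equals 1944π/5.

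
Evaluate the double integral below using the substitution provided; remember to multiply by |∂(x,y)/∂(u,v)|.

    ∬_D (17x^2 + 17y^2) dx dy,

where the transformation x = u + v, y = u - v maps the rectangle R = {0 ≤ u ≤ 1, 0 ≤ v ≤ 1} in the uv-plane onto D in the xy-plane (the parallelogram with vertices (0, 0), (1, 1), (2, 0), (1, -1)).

Compute the Jacobian determinant of (x, y) with respect to (u, v):

    ∂(x,y)/∂(u,v) = | 1  1 | = (1)(-1) - (1)(1) = -2.
                   | 1  -1 |

Its absolute value is |J| = 2 (the area scaling factor).

Substituting x = u + v, y = u - v into the integrand,

    17x^2 + 17y^2 → 34u^2 + 34v^2,

so the integral becomes

    ∬_R (34u^2 + 34v^2) · |J| du dv = ∫_0^1 ∫_0^1 (68u^2 + 68v^2) dv du.

Inner (v): 68u^2 + 68/3.
Outer (u): 136/3.

Therefore ∬_D (17x^2 + 17y^2) dx dy = 136/3.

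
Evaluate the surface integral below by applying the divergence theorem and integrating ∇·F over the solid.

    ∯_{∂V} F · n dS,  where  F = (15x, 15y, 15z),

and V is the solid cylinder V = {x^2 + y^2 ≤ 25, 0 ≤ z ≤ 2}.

By the divergence theorem,

    ∯_{∂V} F · n dS = ∭_V (∇ · F) dV.

Compute the divergence:
    ∇ · F = ∂F_x/∂x + ∂F_y/∂y + ∂F_z/∂z = 15 + 15 + 15 = 45.

In cylindrical coordinates, x = r cos(θ), y = r sin(θ), z = z, dV = r dr dθ dz, with 0 ≤ r ≤ 5, 0 ≤ θ ≤ 2π, 0 ≤ z ≤ 2.

The integrand, after substitution and multiplying by the volume element, becomes (45) · r, so

    ∭_V (∇·F) dV = ∫_0^{2π} ∫_0^{5} ∫_0^{2} (45) · r dz dr dθ.

Inner (z from 0 to 2): 90r.
Middle (r from 0 to 5): 1125.
Outer (θ from 0 to 2π): 2250π.

Therefore ∯_{∂V} F · n dS = 2250π.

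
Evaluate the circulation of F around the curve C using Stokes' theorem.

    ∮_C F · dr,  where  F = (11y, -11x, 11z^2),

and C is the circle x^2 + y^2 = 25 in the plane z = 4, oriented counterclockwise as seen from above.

Let S be the flat disk x^2 + y^2 ≤ 25 in the plane z = 4, with upward unit normal n̂ = ẑ. By Stokes' theorem,

    ∮_C F · dr = ∬_S (∇ × F) · n̂ dS = ∬_D (curl F)_z dA,

where D is the disk x^2 + y^2 ≤ 25.

Compute the curl of F = (11y, -11x, 11z^2):
    (∇ × F)_x = ∂F_z/∂y - ∂F_y/∂z = 0,
    (∇ × F)_y = ∂F_x/∂z - ∂F_z/∂x = 0,
    (∇ × F)_z = ∂F_y/∂x - ∂F_x/∂y = -22.

On z = 4, (curl F)_z = -22.

Convert to polar (x = r cos θ, y = r sin θ, dA = r dr dθ); the integrand becomes -22, so

    ∬_D (curl F)_z dA = ∫_0^{2π} ∫_0^{5} (-22) · r dr dθ.

Inner (r from 0 to 5): -275.
Outer (θ from 0 to 2π): -550π.

Therefore ∮_C F · dr = -550π.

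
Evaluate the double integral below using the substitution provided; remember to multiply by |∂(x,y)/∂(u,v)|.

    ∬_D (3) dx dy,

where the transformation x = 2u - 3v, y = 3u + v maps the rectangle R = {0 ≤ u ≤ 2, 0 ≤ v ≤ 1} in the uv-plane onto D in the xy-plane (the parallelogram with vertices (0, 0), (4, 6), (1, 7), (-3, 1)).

Compute the Jacobian determinant of (x, y) with respect to (u, v):

    ∂(x,y)/∂(u,v) = | 2  -3 | = (2)(1) - (-3)(3) = 11.
                   | 3  1 |

Its absolute value is |J| = 11 (the area scaling factor).

Substituting x = 2u - 3v, y = 3u + v into the integrand,

    3 → 3,

so the integral becomes

    ∬_R (3) · |J| du dv = ∫_0^2 ∫_0^1 (33) dv du.

Inner (v): 33.
Outer (u): 66.

Therefore ∬_D (3) dx dy = 66.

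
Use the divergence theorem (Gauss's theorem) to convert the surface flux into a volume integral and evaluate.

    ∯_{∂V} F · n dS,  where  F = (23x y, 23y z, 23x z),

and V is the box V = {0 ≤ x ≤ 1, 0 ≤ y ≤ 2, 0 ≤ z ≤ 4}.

By the divergence theorem,

    ∯_{∂V} F · n dS = ∭_V (∇ · F) dV.

Compute the divergence:
    ∇ · F = ∂F_x/∂x + ∂F_y/∂y + ∂F_z/∂z = 23y + 23z + 23x = 23x + 23y + 23z.

V is a rectangular box, so dV = dx dy dz with 0 ≤ x ≤ 1, 0 ≤ y ≤ 2, 0 ≤ z ≤ 4.

Integrate (23x + 23y + 23z) over V as an iterated integral:

    ∭_V (∇·F) dV = ∫_0^{1} ∫_0^{2} ∫_0^{4} (23x + 23y + 23z) dz dy dx.

Inner (z from 0 to 4): 92x + 92y + 184.
Middle (y from 0 to 2): 184x + 552.
Outer (x from 0 to 1): 644.

Therefore ∯_{∂V} F · n dS = 644.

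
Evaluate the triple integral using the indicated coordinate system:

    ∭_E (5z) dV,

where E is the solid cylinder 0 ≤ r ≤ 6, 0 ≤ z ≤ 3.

In cylindrical coordinates, x = r cos(θ), y = r sin(θ), z = z, and dV = r dr dθ dz.

The integrand becomes 5z, so

    ∭_E (5z) dV = ∫_{0}^{2π} ∫_{0}^{6} ∫_{0}^{3} (5z) · r dz dr dθ.

Inner (z): 45r/2.
Middle (r from 0 to 6): 405.
Outer (θ): 810π.

Therefore the triple integral equals 810π.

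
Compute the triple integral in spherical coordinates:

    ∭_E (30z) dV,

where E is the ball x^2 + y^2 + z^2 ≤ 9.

In spherical coordinates, x = ρ sin(φ) cos(θ), y = ρ sin(φ) sin(θ), z = ρ cos(φ), and dV = ρ^2 sin(φ) dρ dφ dθ.

The integrand becomes 30ρ cos(φ), so

    ∭_E (30z) dV = ∫_{0}^{2π} ∫_{0}^{π} ∫_{0}^{3} (30ρ cos(φ)) · ρ^2 sin(φ) dρ dφ dθ.

Inner (ρ): 1215sin(2φ)/4.
Middle (φ): 0.
Outer (θ): 0.

Therefore the triple integral equals 0.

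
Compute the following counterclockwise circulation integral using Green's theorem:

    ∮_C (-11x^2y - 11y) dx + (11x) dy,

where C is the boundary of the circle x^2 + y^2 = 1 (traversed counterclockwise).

Green's theorem converts the closed line integral into a double integral over the enclosed region D:

    ∮_C P dx + Q dy = ∬_D (∂Q/∂x - ∂P/∂y) dA.

Here P = -11x^2y - 11y, Q = 11x, so

    ∂Q/∂x = 11,    ∂P/∂y = -11x^2 - 11,
    ∂Q/∂x - ∂P/∂y = 11x^2 + 22.

D is the region x^2 + y^2 ≤ 1. Evaluating the double integral:

In polar coordinates (x = r cos θ, y = r sin θ, dA = r dr dθ) the integrand becomes 11r^2cos(θ)^2 + 22, so

    ∬_D (11x^2 + 22) dA = ∫_0^{2π} ∫_0^{1} (11r^2cos(θ)^2 + 22) · r dr dθ.

Inner (r from 0 to 1): 11cos(θ)^2/4 + 11.
Outer (θ from 0 to 2π): 99π/4.

Therefore ∮_C P dx + Q dy = 99π/4.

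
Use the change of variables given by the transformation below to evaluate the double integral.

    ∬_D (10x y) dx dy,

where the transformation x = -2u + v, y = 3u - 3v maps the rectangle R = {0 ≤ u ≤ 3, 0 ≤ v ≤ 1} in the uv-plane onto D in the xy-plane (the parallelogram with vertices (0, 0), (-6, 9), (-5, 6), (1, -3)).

Compute the Jacobian determinant of (x, y) with respect to (u, v):

    ∂(x,y)/∂(u,v) = | -2  1 | = (-2)(-3) - (1)(3) = 3.
                   | 3  -3 |

Its absolute value is |J| = 3 (the area scaling factor).

Substituting x = -2u + v, y = 3u - 3v into the integrand,

    10x y → -60u^2 + 90u v - 30v^2,

so the integral becomes

    ∬_R (-60u^2 + 90u v - 30v^2) · |J| du dv = ∫_0^3 ∫_0^1 (-180u^2 + 270u v - 90v^2) dv du.

Inner (v): -180u^2 + 135u - 30.
Outer (u): -2205/2.

Therefore ∬_D (10x y) dx dy = -2205/2.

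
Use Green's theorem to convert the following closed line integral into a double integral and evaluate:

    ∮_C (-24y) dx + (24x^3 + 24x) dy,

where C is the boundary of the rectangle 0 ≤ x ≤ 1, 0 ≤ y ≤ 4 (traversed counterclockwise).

Green's theorem converts the closed line integral into a double integral over the enclosed region D:

    ∮_C P dx + Q dy = ∬_D (∂Q/∂x - ∂P/∂y) dA.

Here P = -24y, Q = 24x^3 + 24x, so

    ∂Q/∂x = 72x^2 + 24,    ∂P/∂y = -24,
    ∂Q/∂x - ∂P/∂y = 72x^2 + 48.

D is the region 0 ≤ x ≤ 1, 0 ≤ y ≤ 4. Evaluating the double integral:

    ∬_D (72x^2 + 48) dA = ∫_0^{1} ∫_0^{4} (72x^2 + 48) dy dx.

Inner (y from 0 to 4): 288x^2 + 192.
Outer (x from 0 to 1): 288.

Therefore ∮_C P dx + Q dy = 288.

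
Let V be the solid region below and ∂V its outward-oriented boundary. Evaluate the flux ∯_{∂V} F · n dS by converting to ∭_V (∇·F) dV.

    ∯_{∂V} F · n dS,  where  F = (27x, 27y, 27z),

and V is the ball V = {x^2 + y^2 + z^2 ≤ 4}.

By the divergence theorem,

    ∯_{∂V} F · n dS = ∭_V (∇ · F) dV.

Compute the divergence:
    ∇ · F = ∂F_x/∂x + ∂F_y/∂y + ∂F_z/∂z = 27 + 27 + 27 = 81.

In spherical coordinates, x = ρ sin(φ) cos(θ), y = ρ sin(φ) sin(θ), z = ρ cos(φ), dV = ρ^2 sin(φ) dρ dφ dθ, with 0 ≤ ρ ≤ 2, 0 ≤ φ ≤ π, 0 ≤ θ ≤ 2π.

The integrand, after substitution and multiplying by the volume element, becomes (81) · ρ^2 sin(φ), so

    ∭_V (∇·F) dV = ∫_0^{2π} ∫_0^{π} ∫_0^{2} (81) · ρ^2 sin(φ) dρ dφ dθ.

Inner (ρ from 0 to 2): 216sin(φ).
Middle (φ from 0 to π): 432.
Outer (θ from 0 to 2π): 864π.

Therefore ∯_{∂V} F · n dS = 864π.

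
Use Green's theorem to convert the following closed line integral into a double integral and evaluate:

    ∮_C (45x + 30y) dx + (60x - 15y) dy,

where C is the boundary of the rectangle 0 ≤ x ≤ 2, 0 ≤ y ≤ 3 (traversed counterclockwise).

Green's theorem converts the closed line integral into a double integral over the enclosed region D:

    ∮_C P dx + Q dy = ∬_D (∂Q/∂x - ∂P/∂y) dA.

Here P = 45x + 30y, Q = 60x - 15y, so

    ∂Q/∂x = 60,    ∂P/∂y = 30,
    ∂Q/∂x - ∂P/∂y = 30.

D is the region 0 ≤ x ≤ 2, 0 ≤ y ≤ 3. Evaluating the double integral:

    ∬_D (30) dA = ∫_0^{2} ∫_0^{3} (30) dy dx.

Inner (y from 0 to 3): 90.
Outer (x from 0 to 2): 180.

Therefore ∮_C P dx + Q dy = 180.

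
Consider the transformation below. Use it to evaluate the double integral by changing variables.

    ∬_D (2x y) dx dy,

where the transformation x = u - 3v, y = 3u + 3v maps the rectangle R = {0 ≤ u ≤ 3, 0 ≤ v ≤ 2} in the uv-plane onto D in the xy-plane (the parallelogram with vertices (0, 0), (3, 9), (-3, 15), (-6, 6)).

Compute the Jacobian determinant of (x, y) with respect to (u, v):

    ∂(x,y)/∂(u,v) = | 1  -3 | = (1)(3) - (-3)(3) = 12.
                   | 3  3 |

Its absolute value is |J| = 12 (the area scaling factor).

Substituting x = u - 3v, y = 3u + 3v into the integrand,

    2x y → 6u^2 - 12u v - 18v^2,

so the integral becomes

    ∬_R (6u^2 - 12u v - 18v^2) · |J| du dv = ∫_0^3 ∫_0^2 (72u^2 - 144u v - 216v^2) dv du.

Inner (v): 144u^2 - 288u - 576.
Outer (u): -1728.

Therefore ∬_D (2x y) dx dy = -1728.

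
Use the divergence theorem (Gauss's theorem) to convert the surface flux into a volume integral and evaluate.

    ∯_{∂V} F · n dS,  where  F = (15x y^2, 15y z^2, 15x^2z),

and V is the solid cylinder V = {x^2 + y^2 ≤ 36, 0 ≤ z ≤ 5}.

By the divergence theorem,

    ∯_{∂V} F · n dS = ∭_V (∇ · F) dV.

Compute the divergence:
    ∇ · F = ∂F_x/∂x + ∂F_y/∂y + ∂F_z/∂z = 15y^2 + 15z^2 + 15x^2 = 15x^2 + 15y^2 + 15z^2.

In cylindrical coordinates, x = r cos(θ), y = r sin(θ), z = z, dV = r dr dθ dz, with 0 ≤ r ≤ 6, 0 ≤ θ ≤ 2π, 0 ≤ z ≤ 5.

The integrand, after substitution and multiplying by the volume element, becomes (15r^2 + 15z^2) · r, so

    ∭_V (∇·F) dV = ∫_0^{2π} ∫_0^{6} ∫_0^{5} (15r^2 + 15z^2) · r dz dr dθ.

Inner (z from 0 to 5): 75r^3 + 625r.
Middle (r from 0 to 6): 35550.
Outer (θ from 0 to 2π): 71100π.

Therefore ∯_{∂V} F · n dS = 71100π.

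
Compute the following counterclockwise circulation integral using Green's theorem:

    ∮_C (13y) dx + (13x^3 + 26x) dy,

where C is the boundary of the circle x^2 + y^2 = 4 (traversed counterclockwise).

Green's theorem converts the closed line integral into a double integral over the enclosed region D:

    ∮_C P dx + Q dy = ∬_D (∂Q/∂x - ∂P/∂y) dA.

Here P = 13y, Q = 13x^3 + 26x, so

    ∂Q/∂x = 39x^2 + 26,    ∂P/∂y = 13,
    ∂Q/∂x - ∂P/∂y = 39x^2 + 13.

D is the region x^2 + y^2 ≤ 4. Evaluating the double integral:

In polar coordinates (x = r cos θ, y = r sin θ, dA = r dr dθ) the integrand becomes 39r^2cos(θ)^2 + 13, so

    ∬_D (39x^2 + 13) dA = ∫_0^{2π} ∫_0^{2} (39r^2cos(θ)^2 + 13) · r dr dθ.

Inner (r from 0 to 2): 156cos(θ)^2 + 26.
Outer (θ from 0 to 2π): 208π.

Therefore ∮_C P dx + Q dy = 208π.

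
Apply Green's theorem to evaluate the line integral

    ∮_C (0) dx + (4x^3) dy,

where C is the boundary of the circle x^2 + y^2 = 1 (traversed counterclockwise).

Green's theorem converts the closed line integral into a double integral over the enclosed region D:

    ∮_C P dx + Q dy = ∬_D (∂Q/∂x - ∂P/∂y) dA.

Here P = 0, Q = 4x^3, so

    ∂Q/∂x = 12x^2,    ∂P/∂y = 0,
    ∂Q/∂x - ∂P/∂y = 12x^2.

D is the region x^2 + y^2 ≤ 1. Evaluating the double integral:

In polar coordinates (x = r cos θ, y = r sin θ, dA = r dr dθ) the integrand becomes 12r^2cos(θ)^2, so

    ∬_D (12x^2) dA = ∫_0^{2π} ∫_0^{1} (12r^2cos(θ)^2) · r dr dθ.

Inner (r from 0 to 1): 3cos(θ)^2.
Outer (θ from 0 to 2π): 3π.

Therefore ∮_C P dx + Q dy = 3π.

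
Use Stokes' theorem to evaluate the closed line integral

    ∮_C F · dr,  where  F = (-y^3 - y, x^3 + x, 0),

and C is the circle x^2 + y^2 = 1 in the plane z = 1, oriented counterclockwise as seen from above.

Let S be the flat disk x^2 + y^2 ≤ 1 in the plane z = 1, with upward unit normal n̂ = ẑ. By Stokes' theorem,

    ∮_C F · dr = ∬_S (∇ × F) · n̂ dS = ∬_D (curl F)_z dA,

where D is the disk x^2 + y^2 ≤ 1.

Compute the curl of F = (-y^3 - y, x^3 + x, 0):
    (∇ × F)_x = ∂F_z/∂y - ∂F_y/∂z = 0,
    (∇ × F)_y = ∂F_x/∂z - ∂F_z/∂x = 0,
    (∇ × F)_z = ∂F_y/∂x - ∂F_x/∂y = 3x^2 + 3y^2 + 2.

On z = 1, (curl F)_z = 3x^2 + 3y^2 + 2.

Convert to polar (x = r cos θ, y = r sin θ, dA = r dr dθ); the integrand becomes 3r^2 + 2, so

    ∬_D (curl F)_z dA = ∫_0^{2π} ∫_0^{1} (3r^2 + 2) · r dr dθ.

Inner (r from 0 to 1): 7/4.
Outer (θ from 0 to 2π): 7π/2.

Therefore ∮_C F · dr = 7π/2.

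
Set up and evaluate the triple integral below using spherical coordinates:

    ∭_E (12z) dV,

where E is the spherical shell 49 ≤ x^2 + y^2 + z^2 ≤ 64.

In spherical coordinates, x = ρ sin(φ) cos(θ), y = ρ sin(φ) sin(θ), z = ρ cos(φ), and dV = ρ^2 sin(φ) dρ dφ dθ.

The integrand becomes 12ρ cos(φ), so

    ∭_E (12z) dV = ∫_{0}^{2π} ∫_{0}^{π} ∫_{7}^{8} (12ρ cos(φ)) · ρ^2 sin(φ) dρ dφ dθ.

Inner (ρ): 5085sin(2φ)/2.
Middle (φ): 0.
Outer (θ): 0.

Therefore the triple integral equals 0.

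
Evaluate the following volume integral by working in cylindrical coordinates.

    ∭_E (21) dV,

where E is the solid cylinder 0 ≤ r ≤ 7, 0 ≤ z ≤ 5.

In cylindrical coordinates, x = r cos(θ), y = r sin(θ), z = z, and dV = r dr dθ dz.

The integrand becomes 21, so

    ∭_E (21) dV = ∫_{0}^{2π} ∫_{0}^{7} ∫_{0}^{5} (21) · r dz dr dθ.

Inner (z): 105r.
Middle (r from 0 to 7): 5145/2.
Outer (θ): 5145π.

Therefore the triple integral equals 5145π.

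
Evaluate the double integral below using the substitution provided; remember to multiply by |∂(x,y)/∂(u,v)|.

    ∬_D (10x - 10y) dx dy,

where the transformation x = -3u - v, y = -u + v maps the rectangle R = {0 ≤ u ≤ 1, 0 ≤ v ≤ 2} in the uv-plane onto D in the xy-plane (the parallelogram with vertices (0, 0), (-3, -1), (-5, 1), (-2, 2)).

Compute the Jacobian determinant of (x, y) with respect to (u, v):

    ∂(x,y)/∂(u,v) = | -3  -1 | = (-3)(1) - (-1)(-1) = -4.
                   | -1  1 |

Its absolute value is |J| = 4 (the area scaling factor).

Substituting x = -3u - v, y = -u + v into the integrand,

    10x - 10y → -20u - 20v,

so the integral becomes

    ∬_R (-20u - 20v) · |J| du dv = ∫_0^1 ∫_0^2 (-80u - 80v) dv du.

Inner (v): -160u - 160.
Outer (u): -240.

Therefore ∬_D (10x - 10y) dx dy = -240.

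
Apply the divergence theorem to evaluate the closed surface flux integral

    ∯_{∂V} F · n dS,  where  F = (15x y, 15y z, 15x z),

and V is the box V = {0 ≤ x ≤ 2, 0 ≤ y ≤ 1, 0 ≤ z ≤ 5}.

By the divergence theorem,

    ∯_{∂V} F · n dS = ∭_V (∇ · F) dV.

Compute the divergence:
    ∇ · F = ∂F_x/∂x + ∂F_y/∂y + ∂F_z/∂z = 15y + 15z + 15x = 15x + 15y + 15z.

V is a rectangular box, so dV = dx dy dz with 0 ≤ x ≤ 2, 0 ≤ y ≤ 1, 0 ≤ z ≤ 5.

Integrate (15x + 15y + 15z) over V as an iterated integral:

    ∭_V (∇·F) dV = ∫_0^{2} ∫_0^{1} ∫_0^{5} (15x + 15y + 15z) dz dy dx.

Inner (z from 0 to 5): 75x + 75y + 375/2.
Middle (y from 0 to 1): 75x + 225.
Outer (x from 0 to 2): 600.

Therefore ∯_{∂V} F · n dS = 600.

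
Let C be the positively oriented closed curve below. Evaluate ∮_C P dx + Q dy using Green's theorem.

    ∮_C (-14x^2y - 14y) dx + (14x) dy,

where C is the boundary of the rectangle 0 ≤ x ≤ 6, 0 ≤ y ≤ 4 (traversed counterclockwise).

Green's theorem converts the closed line integral into a double integral over the enclosed region D:

    ∮_C P dx + Q dy = ∬_D (∂Q/∂x - ∂P/∂y) dA.

Here P = -14x^2y - 14y, Q = 14x, so

    ∂Q/∂x = 14,    ∂P/∂y = -14x^2 - 14,
    ∂Q/∂x - ∂P/∂y = 14x^2 + 28.

D is the region 0 ≤ x ≤ 6, 0 ≤ y ≤ 4. Evaluating the double integral:

    ∬_D (14x^2 + 28) dA = ∫_0^{6} ∫_0^{4} (14x^2 + 28) dy dx.

Inner (y from 0 to 4): 56x^2 + 112.
Outer (x from 0 to 6): 4704.

Therefore ∮_C P dx + Q dy = 4704.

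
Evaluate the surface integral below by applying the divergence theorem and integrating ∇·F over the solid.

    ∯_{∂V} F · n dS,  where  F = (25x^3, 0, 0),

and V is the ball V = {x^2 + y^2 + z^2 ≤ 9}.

By the divergence theorem,

    ∯_{∂V} F · n dS = ∭_V (∇ · F) dV.

Compute the divergence:
    ∇ · F = ∂F_x/∂x + ∂F_y/∂y + ∂F_z/∂z = 75x^2 + 0 + 0 = 75x^2.

In spherical coordinates, x = ρ sin(φ) cos(θ), y = ρ sin(φ) sin(θ), z = ρ cos(φ), dV = ρ^2 sin(φ) dρ dφ dθ, with 0 ≤ ρ ≤ 3, 0 ≤ φ ≤ π, 0 ≤ θ ≤ 2π.

The integrand, after substitution and multiplying by the volume element, becomes (75ρ^2sin(φ)^2cos(θ)^2) · ρ^2 sin(φ), so

    ∭_V (∇·F) dV = ∫_0^{2π} ∫_0^{π} ∫_0^{3} (75ρ^2sin(φ)^2cos(θ)^2) · ρ^2 sin(φ) dρ dφ dθ.

Inner (ρ from 0 to 3): 3645sin(φ)^3cos(θ)^2.
Middle (φ from 0 to π): 4860cos(θ)^2.
Outer (θ from 0 to 2π): 4860π.

Therefore ∯_{∂V} F · n dS = 4860π.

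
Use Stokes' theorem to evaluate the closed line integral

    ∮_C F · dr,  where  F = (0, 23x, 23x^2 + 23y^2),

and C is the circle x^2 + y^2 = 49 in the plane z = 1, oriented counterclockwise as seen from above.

Let S be the flat disk x^2 + y^2 ≤ 49 in the plane z = 1, with upward unit normal n̂ = ẑ. By Stokes' theorem,

    ∮_C F · dr = ∬_S (∇ × F) · n̂ dS = ∬_D (curl F)_z dA,

where D is the disk x^2 + y^2 ≤ 49.

Compute the curl of F = (0, 23x, 23x^2 + 23y^2):
    (∇ × F)_x = ∂F_z/∂y - ∂F_y/∂z = 46y,
    (∇ × F)_y = ∂F_x/∂z - ∂F_z/∂x = -46x,
    (∇ × F)_z = ∂F_y/∂x - ∂F_x/∂y = 23.

On z = 1, (curl F)_z = 23.

Convert to polar (x = r cos θ, y = r sin θ, dA = r dr dθ); the integrand becomes 23, so

    ∬_D (curl F)_z dA = ∫_0^{2π} ∫_0^{7} (23) · r dr dθ.

Inner (r from 0 to 7): 1127/2.
Outer (θ from 0 to 2π): 1127π.

Therefore ∮_C F · dr = 1127π.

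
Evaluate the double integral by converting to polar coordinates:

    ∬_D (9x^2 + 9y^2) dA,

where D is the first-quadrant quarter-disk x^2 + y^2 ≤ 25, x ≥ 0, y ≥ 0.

The region D is 0 ≤ r ≤ 5, 0 ≤ θ ≤ π/2 in polar coordinates, where x = r cos(θ), y = r sin(θ), and dA = r dr dθ.

Under the substitution, the integrand becomes 9r^2, so

    ∬_D (9x^2 + 9y^2) dA = ∫_{0}^{π/2} ∫_{0}^{5} (9r^2) · r dr dθ.

Inner integral (in r): ∫_{0}^{5} (9r^2) · r dr = 5625/4.

Outer integral (in θ): ∫_{0}^{π/2} (5625/4) dθ = 5625π/8.

Therefore ∬_D (9x^2 + 9y^2) dA = 5625π/8.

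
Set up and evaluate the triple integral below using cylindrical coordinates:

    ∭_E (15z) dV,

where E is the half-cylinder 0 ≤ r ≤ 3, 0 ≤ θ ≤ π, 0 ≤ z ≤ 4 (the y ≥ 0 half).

In cylindrical coordinates, x = r cos(θ), y = r sin(θ), z = z, and dV = r dr dθ dz.

The integrand becomes 15z, so

    ∭_E (15z) dV = ∫_{0}^{π} ∫_{0}^{3} ∫_{0}^{4} (15z) · r dz dr dθ.

Inner (z): 120r.
Middle (r from 0 to 3): 540.
Outer (θ): 540π.

Therefore the triple integral equals 540π.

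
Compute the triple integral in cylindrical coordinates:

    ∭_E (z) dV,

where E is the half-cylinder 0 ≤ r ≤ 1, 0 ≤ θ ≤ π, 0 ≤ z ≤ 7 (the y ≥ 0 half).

In cylindrical coordinates, x = r cos(θ), y = r sin(θ), z = z, and dV = r dr dθ dz.

The integrand becomes z, so

    ∭_E (z) dV = ∫_{0}^{π} ∫_{0}^{1} ∫_{0}^{7} (z) · r dz dr dθ.

Inner (z): 49r/2.
Middle (r from 0 to 1): 49/4.
Outer (θ): 49π/4.

Therefore the triple integral equals 49π/4.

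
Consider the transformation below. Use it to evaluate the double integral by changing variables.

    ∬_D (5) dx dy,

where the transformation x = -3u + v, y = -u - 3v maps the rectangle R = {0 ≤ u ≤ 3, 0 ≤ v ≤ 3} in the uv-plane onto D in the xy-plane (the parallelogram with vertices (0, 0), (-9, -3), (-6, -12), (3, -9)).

Compute the Jacobian determinant of (x, y) with respect to (u, v):

    ∂(x,y)/∂(u,v) = | -3  1 | = (-3)(-3) - (1)(-1) = 10.
                   | -1  -3 |

Its absolute value is |J| = 10 (the area scaling factor).

Substituting x = -3u + v, y = -u - 3v into the integrand,

    5 → 5,

so the integral becomes

    ∬_R (5) · |J| du dv = ∫_0^3 ∫_0^3 (50) dv du.

Inner (v): 150.
Outer (u): 450.

Therefore ∬_D (5) dx dy = 450.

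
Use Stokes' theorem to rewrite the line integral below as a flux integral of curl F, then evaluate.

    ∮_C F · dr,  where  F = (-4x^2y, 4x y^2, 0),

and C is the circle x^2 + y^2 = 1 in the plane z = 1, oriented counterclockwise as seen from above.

Let S be the flat disk x^2 + y^2 ≤ 1 in the plane z = 1, with upward unit normal n̂ = ẑ. By Stokes' theorem,

    ∮_C F · dr = ∬_S (∇ × F) · n̂ dS = ∬_D (curl F)_z dA,

where D is the disk x^2 + y^2 ≤ 1.

Compute the curl of F = (-4x^2y, 4x y^2, 0):
    (∇ × F)_x = ∂F_z/∂y - ∂F_y/∂z = 0,
    (∇ × F)_y = ∂F_x/∂z - ∂F_z/∂x = 0,
    (∇ × F)_z = ∂F_y/∂x - ∂F_x/∂y = 4x^2 + 4y^2.

On z = 1, (curl F)_z = 4x^2 + 4y^2.

Convert to polar (x = r cos θ, y = r sin θ, dA = r dr dθ); the integrand becomes 4r^2, so

    ∬_D (curl F)_z dA = ∫_0^{2π} ∫_0^{1} (4r^2) · r dr dθ.

Inner (r from 0 to 1): 1.
Outer (θ from 0 to 2π): 2π.

Therefore ∮_C F · dr = 2π.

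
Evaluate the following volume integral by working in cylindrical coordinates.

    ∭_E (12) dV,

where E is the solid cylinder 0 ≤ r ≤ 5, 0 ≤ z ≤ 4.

In cylindrical coordinates, x = r cos(θ), y = r sin(θ), z = z, and dV = r dr dθ dz.

The integrand becomes 12, so

    ∭_E (12) dV = ∫_{0}^{2π} ∫_{0}^{5} ∫_{0}^{4} (12) · r dz dr dθ.

Inner (z): 48r.
Middle (r from 0 to 5): 600.
Outer (θ): 1200π.

Therefore the triple integral equals 1200π.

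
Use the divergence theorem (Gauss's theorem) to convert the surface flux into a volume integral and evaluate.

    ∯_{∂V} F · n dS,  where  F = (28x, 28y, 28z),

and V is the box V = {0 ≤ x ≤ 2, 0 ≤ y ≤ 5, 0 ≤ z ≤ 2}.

By the divergence theorem,

    ∯_{∂V} F · n dS = ∭_V (∇ · F) dV.

Compute the divergence:
    ∇ · F = ∂F_x/∂x + ∂F_y/∂y + ∂F_z/∂z = 28 + 28 + 28 = 84.

V is a rectangular box, so dV = dx dy dz with 0 ≤ x ≤ 2, 0 ≤ y ≤ 5, 0 ≤ z ≤ 2.

Integrate (84) over V as an iterated integral:

    ∭_V (∇·F) dV = ∫_0^{2} ∫_0^{5} ∫_0^{2} (84) dz dy dx.

Inner (z from 0 to 2): 168.
Middle (y from 0 to 5): 840.
Outer (x from 0 to 2): 1680.

Therefore ∯_{∂V} F · n dS = 1680.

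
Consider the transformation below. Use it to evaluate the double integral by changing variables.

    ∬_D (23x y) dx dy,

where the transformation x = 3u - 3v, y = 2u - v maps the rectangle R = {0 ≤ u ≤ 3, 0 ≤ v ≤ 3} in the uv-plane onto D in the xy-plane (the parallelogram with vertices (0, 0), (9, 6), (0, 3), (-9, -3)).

Compute the Jacobian determinant of (x, y) with respect to (u, v):

    ∂(x,y)/∂(u,v) = | 3  -3 | = (3)(-1) - (-3)(2) = 3.
                   | 2  -1 |

Its absolute value is |J| = 3 (the area scaling factor).

Substituting x = 3u - 3v, y = 2u - v into the integrand,

    23x y → 138u^2 - 207u v + 69v^2,

so the integral becomes

    ∬_R (138u^2 - 207u v + 69v^2) · |J| du dv = ∫_0^3 ∫_0^3 (414u^2 - 621u v + 207v^2) dv du.

Inner (v): 1242u^2 - 5589u/2 + 1863.
Outer (u): 16767/4.

Therefore ∬_D (23x y) dx dy = 16767/4.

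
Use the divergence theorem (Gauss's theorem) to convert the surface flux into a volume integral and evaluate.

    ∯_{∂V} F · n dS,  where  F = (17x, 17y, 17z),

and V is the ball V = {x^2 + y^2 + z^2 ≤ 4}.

By the divergence theorem,

    ∯_{∂V} F · n dS = ∭_V (∇ · F) dV.

Compute the divergence:
    ∇ · F = ∂F_x/∂x + ∂F_y/∂y + ∂F_z/∂z = 17 + 17 + 17 = 51.

In spherical coordinates, x = ρ sin(φ) cos(θ), y = ρ sin(φ) sin(θ), z = ρ cos(φ), dV = ρ^2 sin(φ) dρ dφ dθ, with 0 ≤ ρ ≤ 2, 0 ≤ φ ≤ π, 0 ≤ θ ≤ 2π.

The integrand, after substitution and multiplying by the volume element, becomes (51) · ρ^2 sin(φ), so

    ∭_V (∇·F) dV = ∫_0^{2π} ∫_0^{π} ∫_0^{2} (51) · ρ^2 sin(φ) dρ dφ dθ.

Inner (ρ from 0 to 2): 136sin(φ).
Middle (φ from 0 to π): 272.
Outer (θ from 0 to 2π): 544π.

Therefore ∯_{∂V} F · n dS = 544π.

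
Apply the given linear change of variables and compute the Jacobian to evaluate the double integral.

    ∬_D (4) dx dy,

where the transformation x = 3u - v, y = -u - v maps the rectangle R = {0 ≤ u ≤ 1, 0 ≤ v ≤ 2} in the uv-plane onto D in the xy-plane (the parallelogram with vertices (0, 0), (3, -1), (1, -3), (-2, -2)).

Compute the Jacobian determinant of (x, y) with respect to (u, v):

    ∂(x,y)/∂(u,v) = | 3  -1 | = (3)(-1) - (-1)(-1) = -4.
                   | -1  -1 |

Its absolute value is |J| = 4 (the area scaling factor).

Substituting x = 3u - v, y = -u - v into the integrand,

    4 → 4,

so the integral becomes

    ∬_R (4) · |J| du dv = ∫_0^1 ∫_0^2 (16) dv du.

Inner (v): 32.
Outer (u): 32.

Therefore ∬_D (4) dx dy = 32.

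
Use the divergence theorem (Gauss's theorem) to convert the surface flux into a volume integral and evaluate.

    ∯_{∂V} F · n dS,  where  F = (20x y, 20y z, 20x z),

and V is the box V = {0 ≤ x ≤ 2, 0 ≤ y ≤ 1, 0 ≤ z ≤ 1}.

By the divergence theorem,

    ∯_{∂V} F · n dS = ∭_V (∇ · F) dV.

Compute the divergence:
    ∇ · F = ∂F_x/∂x + ∂F_y/∂y + ∂F_z/∂z = 20y + 20z + 20x = 20x + 20y + 20z.

V is a rectangular box, so dV = dx dy dz with 0 ≤ x ≤ 2, 0 ≤ y ≤ 1, 0 ≤ z ≤ 1.

Integrate (20x + 20y + 20z) over V as an iterated integral:

    ∭_V (∇·F) dV = ∫_0^{2} ∫_0^{1} ∫_0^{1} (20x + 20y + 20z) dz dy dx.

Inner (z from 0 to 1): 20x + 20y + 10.
Middle (y from 0 to 1): 20x + 20.
Outer (x from 0 to 2): 80.

Therefore ∯_{∂V} F · n dS = 80.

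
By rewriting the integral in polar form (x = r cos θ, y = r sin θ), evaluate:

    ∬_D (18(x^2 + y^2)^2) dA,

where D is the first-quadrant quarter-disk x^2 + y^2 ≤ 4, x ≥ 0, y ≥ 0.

The region D is 0 ≤ r ≤ 2, 0 ≤ θ ≤ π/2 in polar coordinates, where x = r cos(θ), y = r sin(θ), and dA = r dr dθ.

Under the substitution, the integrand becomes 18r^4, so

    ∬_D (18(x^2 + y^2)^2) dA = ∫_{0}^{π/2} ∫_{0}^{2} (18r^4) · r dr dθ.

Inner integral (in r): ∫_{0}^{2} (18r^4) · r dr = 192.

Outer integral (in θ): ∫_{0}^{π/2} (192) dθ = 96π.

Therefore ∬_D (18(x^2 + y^2)^2) dA = 96π.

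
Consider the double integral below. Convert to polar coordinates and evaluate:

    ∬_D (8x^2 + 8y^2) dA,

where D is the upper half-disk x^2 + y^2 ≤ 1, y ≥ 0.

The region D is 0 ≤ r ≤ 1, 0 ≤ θ ≤ π in polar coordinates, where x = r cos(θ), y = r sin(θ), and dA = r dr dθ.

Under the substitution, the integrand becomes 8r^2, so

    ∬_D (8x^2 + 8y^2) dA = ∫_{0}^{π} ∫_{0}^{1} (8r^2) · r dr dθ.

Inner integral (in r): ∫_{0}^{1} (8r^2) · r dr = 2.

Outer integral (in θ): ∫_{0}^{π} (2) dθ = 2π.

Therefore ∬_D (8x^2 + 8y^2) dA = 2π.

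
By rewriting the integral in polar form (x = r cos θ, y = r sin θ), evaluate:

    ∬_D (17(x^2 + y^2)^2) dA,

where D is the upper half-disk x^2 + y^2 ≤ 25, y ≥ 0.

The region D is 0 ≤ r ≤ 5, 0 ≤ θ ≤ π in polar coordinates, where x = r cos(θ), y = r sin(θ), and dA = r dr dθ.

Under the substitution, the integrand becomes 17r^4, so

    ∬_D (17(x^2 + y^2)^2) dA = ∫_{0}^{π} ∫_{0}^{5} (17r^4) · r dr dθ.

Inner integral (in r): ∫_{0}^{5} (17r^4) · r dr = 265625/6.

Outer integral (in θ): ∫_{0}^{π} (265625/6) dθ = 265625π/6.

Therefore ∬_D (17(x^2 + y^2)^2) dA = 265625π/6.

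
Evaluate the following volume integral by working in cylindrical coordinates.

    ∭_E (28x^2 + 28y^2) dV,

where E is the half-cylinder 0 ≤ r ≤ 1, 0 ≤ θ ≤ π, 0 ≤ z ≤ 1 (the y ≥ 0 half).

In cylindrical coordinates, x = r cos(θ), y = r sin(θ), z = z, and dV = r dr dθ dz.

The integrand becomes 28r^2, so

    ∭_E (28x^2 + 28y^2) dV = ∫_{0}^{π} ∫_{0}^{1} ∫_{0}^{1} (28r^2) · r dz dr dθ.

Inner (z): 28r^3.
Middle (r from 0 to 1): 7.
Outer (θ): 7π.

Therefore the triple integral equals 7π.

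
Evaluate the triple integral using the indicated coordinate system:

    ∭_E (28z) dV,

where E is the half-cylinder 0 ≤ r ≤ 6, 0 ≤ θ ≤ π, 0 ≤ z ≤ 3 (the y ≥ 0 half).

In cylindrical coordinates, x = r cos(θ), y = r sin(θ), z = z, and dV = r dr dθ dz.

The integrand becomes 28z, so

    ∭_E (28z) dV = ∫_{0}^{π} ∫_{0}^{6} ∫_{0}^{3} (28z) · r dz dr dθ.

Inner (z): 126r.
Middle (r from 0 to 6): 2268.
Outer (θ): 2268π.

Therefore the triple integral equals 2268π.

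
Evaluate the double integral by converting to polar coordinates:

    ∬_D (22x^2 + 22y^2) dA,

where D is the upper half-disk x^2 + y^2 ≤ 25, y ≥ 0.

The region D is 0 ≤ r ≤ 5, 0 ≤ θ ≤ π in polar coordinates, where x = r cos(θ), y = r sin(θ), and dA = r dr dθ.

Under the substitution, the integrand becomes 22r^2, so

    ∬_D (22x^2 + 22y^2) dA = ∫_{0}^{π} ∫_{0}^{5} (22r^2) · r dr dθ.

Inner integral (in r): ∫_{0}^{5} (22r^2) · r dr = 6875/2.

Outer integral (in θ): ∫_{0}^{π} (6875/2) dθ = 6875π/2.

Therefore ∬_D (22x^2 + 22y^2) dA = 6875π/2.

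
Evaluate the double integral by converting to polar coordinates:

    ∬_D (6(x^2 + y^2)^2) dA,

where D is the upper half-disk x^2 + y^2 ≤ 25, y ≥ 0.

The region D is 0 ≤ r ≤ 5, 0 ≤ θ ≤ π in polar coordinates, where x = r cos(θ), y = r sin(θ), and dA = r dr dθ.

Under the substitution, the integrand becomes 6r^4, so

    ∬_D (6(x^2 + y^2)^2) dA = ∫_{0}^{π} ∫_{0}^{5} (6r^4) · r dr dθ.

Inner integral (in r): ∫_{0}^{5} (6r^4) · r dr = 15625.

Outer integral (in θ): ∫_{0}^{π} (15625) dθ = 15625π.

Therefore ∬_D (6(x^2 + y^2)^2) dA = 15625π.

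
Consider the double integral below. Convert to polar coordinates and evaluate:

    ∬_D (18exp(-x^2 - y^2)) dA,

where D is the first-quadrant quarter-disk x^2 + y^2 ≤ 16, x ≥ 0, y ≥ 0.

The region D is 0 ≤ r ≤ 4, 0 ≤ θ ≤ π/2 in polar coordinates, where x = r cos(θ), y = r sin(θ), and dA = r dr dθ.

Under the substitution, the integrand becomes 18exp(-r^2), so

    ∬_D (18exp(-x^2 - y^2)) dA = ∫_{0}^{π/2} ∫_{0}^{4} (18exp(-r^2)) · r dr dθ.

Inner integral (in r): ∫_{0}^{4} (18exp(-r^2)) · r dr = 9 - 9exp(-16).

Outer integral (in θ): ∫_{0}^{π/2} (9 - 9exp(-16)) dθ = -9π (1 - exp(16))exp(-16)/2.

Therefore ∬_D (18exp(-x^2 - y^2)) dA = -9π (1 - exp(16))exp(-16)/2.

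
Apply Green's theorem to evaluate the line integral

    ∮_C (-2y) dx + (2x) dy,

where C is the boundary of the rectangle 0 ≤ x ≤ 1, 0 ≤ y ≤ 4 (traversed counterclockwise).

Green's theorem converts the closed line integral into a double integral over the enclosed region D:

    ∮_C P dx + Q dy = ∬_D (∂Q/∂x - ∂P/∂y) dA.

Here P = -2y, Q = 2x, so

    ∂Q/∂x = 2,    ∂P/∂y = -2,
    ∂Q/∂x - ∂P/∂y = 4.

D is the region 0 ≤ x ≤ 1, 0 ≤ y ≤ 4. Evaluating the double integral:

    ∬_D (4) dA = ∫_0^{1} ∫_0^{4} (4) dy dx.

Inner (y from 0 to 4): 16.
Outer (x from 0 to 1): 16.

Therefore ∮_C P dx + Q dy = 16.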